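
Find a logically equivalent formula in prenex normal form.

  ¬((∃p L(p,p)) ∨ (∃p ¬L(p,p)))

Move each ¬ inward, flipping quantifiers it crosses:
  (∀p ¬L(p,p)) ∧ (∀p L(p,p))
Standardize variables apart so no two quantifiers bind the same name: p↦v.
  (∀p ¬L(p,p)) ∧ (∀v L(v,v))
Extract every quantifier outward, since the variables are now distinct and don't occur free across branches:
  ∀p ∀v (¬L(p,p) ∧ L(v,v))

∀p ∀v (¬L(p,p) ∧ L(v,v))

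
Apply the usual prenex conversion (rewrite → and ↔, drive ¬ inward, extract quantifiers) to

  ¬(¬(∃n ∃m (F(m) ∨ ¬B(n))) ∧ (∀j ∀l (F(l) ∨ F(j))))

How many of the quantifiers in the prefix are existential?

Move each ¬ inward, flipping quantifiers it crosses:
  (∃n ∃m (F(m) ∨ ¬B(n))) ∨ (∃j ∃l (¬F(l) ∧ ¬F(j)))
All bound variables are already distinct, so no renaming is needed.
Finally move all quantifiers to the prefix:
  ∃n ∃m ∃j ∃l (F(m) ∨ ¬B(n) ∨ ¬F(l) ∧ ¬F(j))
The prefix is ∃n ∃m ∃j ∃l: 0 universal, 4 existential.

4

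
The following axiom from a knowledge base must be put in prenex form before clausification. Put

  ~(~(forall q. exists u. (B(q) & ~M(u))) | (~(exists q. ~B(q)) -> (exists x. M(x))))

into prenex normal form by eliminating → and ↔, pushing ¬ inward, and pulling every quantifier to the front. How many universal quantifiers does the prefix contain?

First replace A → B with ¬A ∨ B.
  ~(~(forall q. exists u. (B(q) & ~M(u))) | ~~(exists q. ~B(q)) | (exists x. M(x)))
Move each ¬ inward, flipping quantifiers it crosses:
  (forall q. exists u. (B(q) & ~M(u))) & (forall q. B(q)) & (forall x. ~M(x))
Rename bound variables to avoid capture: q↦c.
  (forall q. exists u. (B(q) & ~M(u))) & (forall c. B(c)) & (forall x. ~M(x))
Extract every quantifier outward, since the variables are now distinct and don't occur free across branches:
  forall q. exists u. forall c. forall x. (B(q) & ~M(u) & B(c) & ~M(x))
The prefix is forall q exists u forall c forall x: 3 universal, 1 existential.

3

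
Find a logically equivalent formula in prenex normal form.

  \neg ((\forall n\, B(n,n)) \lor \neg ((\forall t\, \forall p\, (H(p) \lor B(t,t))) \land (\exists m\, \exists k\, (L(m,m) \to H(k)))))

\exists n\, \forall t\, \forall p\, \exists m\, \exists k\, (\neg B(n,n) \land (H(p) \lor B(t,t)) \land (\neg L(m,m) \lor H(k)))

Eliminate → and ↔ using ¬ and ∨.
  \neg ((\forall n\, B(n,n)) \lor \neg ((\forall t\, \forall p\, (H(p) \lor B(t,t))) \land (\exists m\, \exists k\, (\neg L(m,m) \lor H(k)))))
Drive negations inward (¬∀x A ≡ ∃x ¬A, ¬∃x A ≡ ∀x ¬A, De Morgan for ∧/∨):
  (\exists n\, \neg B(n,n)) \land (\forall t\, \forall p\, (H(p) \lor B(t,t))) \land (\exists m\, \exists k\, (\neg L(m,m) \lor H(k)))
All bound variables are already distinct, so no renaming is needed.
Pull the quantifiers to the front (each side's bound variable is not free in the other side):
  \exists n\, \forall t\, \forall p\, \exists m\, \exists k\, (\neg B(n,n) \land (H(p) \lor B(t,t)) \land (\neg L(m,m) \lor H(k)))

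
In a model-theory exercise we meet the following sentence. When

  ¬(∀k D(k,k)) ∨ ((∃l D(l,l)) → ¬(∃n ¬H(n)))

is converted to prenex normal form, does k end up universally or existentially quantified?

existential

Eliminate → and ↔ using ¬ and ∨.
  ¬(∀k D(k,k)) ∨ ¬(∃l D(l,l)) ∨ ¬(∃n ¬H(n))
Push ¬ through the quantifiers and connectives to reach negation normal form:
  (∃k ¬D(k,k)) ∨ (∀l ¬D(l,l)) ∨ (∀n H(n))
All bound variables are already distinct, so no renaming is needed.
Extract every quantifier outward, since the variables are now distinct and don't occur free across branches:
  ∃k ∀l ∀n (¬D(k,k) ∨ ¬D(l,l) ∨ H(n))
The quantifier ∀k sits under an odd number of negations (counting the antecedent side of each →), so it flips to ∃k.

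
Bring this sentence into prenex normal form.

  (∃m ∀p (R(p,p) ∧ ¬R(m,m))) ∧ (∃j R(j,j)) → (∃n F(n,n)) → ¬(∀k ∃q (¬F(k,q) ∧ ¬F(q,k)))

First replace A → B with ¬A ∨ B.
  ¬((∃m ∀p (R(p,p) ∧ ¬R(m,m))) ∧ (∃j R(j,j))) ∨ ¬(∃n F(n,n)) ∨ ¬(∀k ∃q (¬F(k,q) ∧ ¬F(q,k)))
Move each ¬ inward, flipping quantifiers it crosses:
  (∀m ∃p (¬R(p,p) ∨ R(m,m))) ∨ (∀j ¬R(j,j)) ∨ (∀n ¬F(n,n)) ∨ (∃k ∀q (F(k,q) ∨ F(q,k)))
All bound variables are already distinct, so no renaming is needed.
Extract every quantifier outward, since the variables are now distinct and don't occur free across branches:
  ∀m ∃p ∀j ∀n ∃k ∀q (¬R(p,p) ∨ R(m,m) ∨ ¬R(j,j) ∨ ¬F(n,n) ∨ F(k,q) ∨ F(q,k))

∀m ∃p ∀j ∀n ∃k ∀q (¬R(p,p) ∨ R(m,m) ∨ ¬R(j,j) ∨ ¬F(n,n) ∨ F(k,q) ∨ F(q,k))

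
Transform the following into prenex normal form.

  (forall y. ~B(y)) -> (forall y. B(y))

First replace A → B with ¬A ∨ B.
  ~(forall y. ~B(y)) | (forall y. B(y))
Drive negations inward (¬∀x A ≡ ∃x ¬A, ¬∃x A ≡ ∀x ¬A, De Morgan for ∧/∨):
  (exists y. B(y)) | (forall y. B(y))
Standardize variables apart so no two quantifiers bind the same name: y↦x1.
  (exists y. B(y)) | (forall x1. B(x1))
Finally move all quantifiers to the prefix:
  exists y. forall x1. (B(y) | B(x1))

exists y. forall x1. (B(y) | B(x1))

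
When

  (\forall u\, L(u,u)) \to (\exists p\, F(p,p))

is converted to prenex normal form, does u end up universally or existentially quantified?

existential

Rewrite implications/biconditionals: A → B as ¬A ∨ B.
  \neg (\forall u\, L(u,u)) \lor (\exists p\, F(p,p))
Drive negations inward (¬∀x A ≡ ∃x ¬A, ¬∃x A ≡ ∀x ¬A, De Morgan for ∧/∨):
  (\exists u\, \neg L(u,u)) \lor (\exists p\, F(p,p))
All bound variables are already distinct, so no renaming is needed.
Finally move all quantifiers to the prefix:
  \exists u\, \exists p\, (\neg L(u,u) \lor F(p,p))
The quantifier \forall u sits under an odd number of negations (counting the antecedent side of each →), so it flips to \exists u.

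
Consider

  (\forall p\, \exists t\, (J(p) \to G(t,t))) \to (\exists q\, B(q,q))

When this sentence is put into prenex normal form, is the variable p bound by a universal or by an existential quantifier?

Eliminate → and ↔ using ¬ and ∨.
  \neg (\forall p\, \exists t\, (\neg J(p) \lor G(t,t))) \lor (\exists q\, B(q,q))
Move each ¬ inward, flipping quantifiers it crosses:
  (\exists p\, \forall t\, (J(p) \land \neg G(t,t))) \lor (\exists q\, B(q,q))
All bound variables are already distinct, so no renaming is needed.
Pull the quantifiers to the front (each side's bound variable is not free in the other side):
  \exists p\, \forall t\, \exists q\, (J(p) \land \neg G(t,t) \lor B(q,q))
The quantifier \forall p sits under an odd number of negations (counting the antecedent side of each →), so it flips to \exists p.

existential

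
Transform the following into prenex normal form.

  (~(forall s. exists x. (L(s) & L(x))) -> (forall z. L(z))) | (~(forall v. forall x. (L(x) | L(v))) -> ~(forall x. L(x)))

Rewrite implications/biconditionals: A → B as ¬A ∨ B.
  ~~(forall s. exists x. (L(s) & L(x))) | (forall z. L(z)) | ~~(forall v. forall x. (L(x) | L(v))) | ~(forall x. L(x))
Push ¬ through the quantifiers and connectives to reach negation normal form:
  (forall s. exists x. (L(s) & L(x))) | (forall z. L(z)) | (forall v. forall x. (L(x) | L(v))) | (exists x. ~L(x))
Give each quantifier a distinct variable: x↦y1, x↦t.
  (forall s. exists x. (L(s) & L(x))) | (forall z. L(z)) | (forall v. forall y1. (L(y1) | L(v))) | (exists t. ~L(t))
Extract every quantifier outward, since the variables are now distinct and don't occur free across branches:
  forall s. exists x. forall z. forall v. forall y1. exists t. (L(s) & L(x) | L(z) | L(y1) | L(v) | ~L(t))

forall s. exists x. forall z. forall v. forall y1. exists t. (L(s) & L(x) | L(z) | L(y1) | L(v) | ~L(t))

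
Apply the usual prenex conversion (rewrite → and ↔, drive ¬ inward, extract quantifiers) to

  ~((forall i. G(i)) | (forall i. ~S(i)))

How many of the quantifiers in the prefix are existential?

Drive negations inward (¬∀x A ≡ ∃x ¬A, ¬∃x A ≡ ∀x ¬A, De Morgan for ∧/∨):
  (exists i. ~G(i)) & (exists i. S(i))
Rename bound variables to avoid capture: i↦t.
  (exists i. ~G(i)) & (exists t. S(t))
Finally move all quantifiers to the prefix:
  exists i. exists t. (~G(i) & S(t))
The prefix is exists i exists t: 0 universal, 2 existential.

2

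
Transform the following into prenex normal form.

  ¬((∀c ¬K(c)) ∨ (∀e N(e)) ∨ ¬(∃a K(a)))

Move each ¬ inward, flipping quantifiers it crosses:
  (∃c K(c)) ∧ (∃e ¬N(e)) ∧ (∃a K(a))
All bound variables are already distinct, so no renaming is needed.
Pull the quantifiers to the front (each side's bound variable is not free in the other side):
  ∃c ∃e ∃a (K(c) ∧ ¬N(e) ∧ K(a))

∃c ∃e ∃a (K(c) ∧ ¬N(e) ∧ K(a))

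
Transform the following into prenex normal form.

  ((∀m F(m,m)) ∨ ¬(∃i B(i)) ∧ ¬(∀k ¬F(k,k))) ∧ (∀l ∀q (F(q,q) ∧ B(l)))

∀m ∀i ∃k ∀l ∀q ((F(m,m) ∨ ¬B(i) ∧ F(k,k)) ∧ F(q,q) ∧ B(l))

Move each ¬ inward, flipping quantifiers it crosses:
  ((∀m F(m,m)) ∨ (∀i ¬B(i)) ∧ (∃k F(k,k))) ∧ (∀l ∀q (F(q,q) ∧ B(l)))
Extract every quantifier outward, since the variables are now distinct and don't occur free across branches:
  ∀m ∀i ∃k ∀l ∀q ((F(m,m) ∨ ¬B(i) ∧ F(k,k)) ∧ F(q,q) ∧ B(l))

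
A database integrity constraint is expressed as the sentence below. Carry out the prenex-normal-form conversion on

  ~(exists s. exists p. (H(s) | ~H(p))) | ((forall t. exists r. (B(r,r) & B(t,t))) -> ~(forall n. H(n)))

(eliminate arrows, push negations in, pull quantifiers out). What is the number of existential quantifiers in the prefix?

Eliminate → and ↔ using ¬ and ∨.
  ~(exists s. exists p. (H(s) | ~H(p))) | ~(forall t. exists r. (B(r,r) & B(t,t))) | ~(forall n. H(n))
Push ¬ through the quantifiers and connectives to reach negation normal form:
  (forall s. forall p. (~H(s) & H(p))) | (exists t. forall r. (~B(r,r) | ~B(t,t))) | (exists n. ~H(n))
Extract every quantifier outward, since the variables are now distinct and don't occur free across branches:
  forall s. forall p. exists t. forall r. exists n. (~H(s) & H(p) | ~B(r,r) | ~B(t,t) | ~H(n))
The prefix is forall s forall p exists t forall r exists n: 3 universal, 2 existential.

2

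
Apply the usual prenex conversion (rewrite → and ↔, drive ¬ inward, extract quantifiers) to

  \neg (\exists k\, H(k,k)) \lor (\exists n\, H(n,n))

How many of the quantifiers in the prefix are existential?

1

Move each ¬ inward, flipping quantifiers it crosses:
  (\forall k\, \neg H(k,k)) \lor (\exists n\, H(n,n))
All bound variables are already distinct, so no renaming is needed.
Pull the quantifiers to the front (each side's bound variable is not free in the other side):
  \forall k\, \exists n\, (\neg H(k,k) \lor H(n,n))
The prefix is \forall k \exists n: 1 universal, 1 existential.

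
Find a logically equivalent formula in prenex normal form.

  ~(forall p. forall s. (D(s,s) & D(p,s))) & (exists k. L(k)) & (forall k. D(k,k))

Push ¬ through the quantifiers and connectives to reach negation normal form:
  (exists p. exists s. (~D(s,s) | ~D(p,s))) & (exists k. L(k)) & (forall k. D(k,k))
Standardize variables apart so no two quantifiers bind the same name: k↦z.
  (exists p. exists s. (~D(s,s) | ~D(p,s))) & (exists k. L(k)) & (forall z. D(z,z))
Extract every quantifier outward, since the variables are now distinct and don't occur free across branches:
  exists p. exists s. exists k. forall z. ((~D(s,s) | ~D(p,s)) & L(k) & D(z,z))

exists p. exists s. exists k. forall z. ((~D(s,s) | ~D(p,s)) & L(k) & D(z,z))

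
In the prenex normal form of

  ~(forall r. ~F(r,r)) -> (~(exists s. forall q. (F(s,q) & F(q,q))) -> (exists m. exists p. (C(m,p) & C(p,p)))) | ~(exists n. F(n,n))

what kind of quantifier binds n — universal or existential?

universal

Eliminate → and ↔ using ¬ and ∨.
  ~~(forall r. ~F(r,r)) | ~~(exists s. forall q. (F(s,q) & F(q,q))) | (exists m. exists p. (C(m,p) & C(p,p))) | ~(exists n. F(n,n))
Push ¬ through the quantifiers and connectives to reach negation normal form:
  (forall r. ~F(r,r)) | (exists s. forall q. (F(s,q) & F(q,q))) | (exists m. exists p. (C(m,p) & C(p,p))) | (forall n. ~F(n,n))
All bound variables are already distinct, so no renaming is needed.
Finally move all quantifiers to the prefix:
  forall r. exists s. forall q. exists m. exists p. forall n. (~F(r,r) | F(s,q) & F(q,q) | C(m,p) & C(p,p) | ~F(n,n))
The quantifier exists n sits under an odd number of negations (counting the antecedent side of each →), so it flips to forall n.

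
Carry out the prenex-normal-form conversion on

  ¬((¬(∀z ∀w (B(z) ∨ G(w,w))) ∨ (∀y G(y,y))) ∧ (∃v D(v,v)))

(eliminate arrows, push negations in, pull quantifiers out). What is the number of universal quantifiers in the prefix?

3

Move each ¬ inward, flipping quantifiers it crosses:
  (∀z ∀w (B(z) ∨ G(w,w))) ∧ (∃y ¬G(y,y)) ∨ (∀v ¬D(v,v))
All bound variables are already distinct, so no renaming is needed.
Pull the quantifiers to the front (each side's bound variable is not free in the other side):
  ∀z ∀w ∃y ∀v ((B(z) ∨ G(w,w)) ∧ ¬G(y,y) ∨ ¬D(v,v))
The prefix is ∀z ∀w ∃y ∀v: 3 universal, 1 existential.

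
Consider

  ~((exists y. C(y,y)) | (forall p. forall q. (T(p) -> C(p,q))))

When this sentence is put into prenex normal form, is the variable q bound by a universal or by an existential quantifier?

existential

Eliminate → and ↔ using ¬ and ∨.
  ~((exists y. C(y,y)) | (forall p. forall q. (~T(p) | C(p,q))))
Push ¬ through the quantifiers and connectives to reach negation normal form:
  (forall y. ~C(y,y)) & (exists p. exists q. (T(p) & ~C(p,q)))
All bound variables are already distinct, so no renaming is needed.
Extract every quantifier outward, since the variables are now distinct and don't occur free across branches:
  forall y. exists p. exists q. (~C(y,y) & T(p) & ~C(p,q))
The quantifier forall q sits under an odd number of negations (counting the antecedent side of each →), so it flips to exists q.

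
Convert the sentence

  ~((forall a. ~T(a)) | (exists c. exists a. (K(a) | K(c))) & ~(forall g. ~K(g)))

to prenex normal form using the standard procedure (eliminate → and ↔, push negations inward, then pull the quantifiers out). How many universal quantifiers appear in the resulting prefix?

Push ¬ through the quantifiers and connectives to reach negation normal form:
  (exists a. T(a)) & ((forall c. forall a. (~K(a) & ~K(c))) | (forall g. ~K(g)))
Rename bound variables to avoid capture: a↦q.
  (exists a. T(a)) & ((forall c. forall q. (~K(q) & ~K(c))) | (forall g. ~K(g)))
Finally move all quantifiers to the prefix:
  exists a. forall c. forall q. forall g. (T(a) & (~K(q) & ~K(c) | ~K(g)))
The prefix is exists a forall c forall q forall g: 3 universal, 1 existential.

3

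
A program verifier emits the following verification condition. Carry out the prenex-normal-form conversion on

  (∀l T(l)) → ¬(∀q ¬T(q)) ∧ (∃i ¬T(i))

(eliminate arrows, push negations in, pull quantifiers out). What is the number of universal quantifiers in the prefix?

0

First replace A → B with ¬A ∨ B.
  ¬(∀l T(l)) ∨ ¬(∀q ¬T(q)) ∧ (∃i ¬T(i))
Move each ¬ inward, flipping quantifiers it crosses:
  (∃l ¬T(l)) ∨ (∃q T(q)) ∧ (∃i ¬T(i))
Finally move all quantifiers to the prefix:
  ∃l ∃q ∃i (¬T(l) ∨ T(q) ∧ ¬T(i))
The prefix is ∃l ∃q ∃i: 0 universal, 3 existential.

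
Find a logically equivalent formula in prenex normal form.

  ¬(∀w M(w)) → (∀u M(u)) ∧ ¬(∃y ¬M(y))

∀w ∀u ∀y (M(w) ∨ M(u) ∧ M(y))

First replace A → B with ¬A ∨ B.
  ¬¬(∀w M(w)) ∨ (∀u M(u)) ∧ ¬(∃y ¬M(y))
Move each ¬ inward, flipping quantifiers it crosses:
  (∀w M(w)) ∨ (∀u M(u)) ∧ (∀y M(y))
Extract every quantifier outward, since the variables are now distinct and don't occur free across branches:
  ∀w ∀u ∀y (M(w) ∨ M(u) ∧ M(y))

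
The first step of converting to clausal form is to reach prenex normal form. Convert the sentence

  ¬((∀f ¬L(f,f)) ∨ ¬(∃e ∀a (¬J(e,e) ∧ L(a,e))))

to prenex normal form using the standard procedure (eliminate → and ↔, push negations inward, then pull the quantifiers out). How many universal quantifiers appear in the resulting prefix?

Move each ¬ inward, flipping quantifiers it crosses:
  (∃f L(f,f)) ∧ (∃e ∀a (¬J(e,e) ∧ L(a,e)))
Pull the quantifiers to the front (each side's bound variable is not free in the other side):
  ∃f ∃e ∀a (L(f,f) ∧ ¬J(e,e) ∧ L(a,e))
The prefix is ∃f ∃e ∀a: 1 universal, 2 existential.

1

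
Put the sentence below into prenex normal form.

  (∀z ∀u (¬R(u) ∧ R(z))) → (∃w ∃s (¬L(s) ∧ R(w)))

∃z ∃u ∃w ∃s (R(u) ∨ ¬R(z) ∨ ¬L(s) ∧ R(w))

Rewrite implications/biconditionals: A → B as ¬A ∨ B.
  ¬(∀z ∀u (¬R(u) ∧ R(z))) ∨ (∃w ∃s (¬L(s) ∧ R(w)))
Drive negations inward (¬∀x A ≡ ∃x ¬A, ¬∃x A ≡ ∀x ¬A, De Morgan for ∧/∨):
  (∃z ∃u (R(u) ∨ ¬R(z))) ∨ (∃w ∃s (¬L(s) ∧ R(w)))
All bound variables are already distinct, so no renaming is needed.
Finally move all quantifiers to the prefix:
  ∃z ∃u ∃w ∃s (R(u) ∨ ¬R(z) ∨ ¬L(s) ∧ R(w))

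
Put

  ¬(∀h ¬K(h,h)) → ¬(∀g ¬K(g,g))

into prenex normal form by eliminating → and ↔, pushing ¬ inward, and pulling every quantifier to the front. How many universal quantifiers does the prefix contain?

1

First replace A → B with ¬A ∨ B.
  ¬¬(∀h ¬K(h,h)) ∨ ¬(∀g ¬K(g,g))
Drive negations inward (¬∀x A ≡ ∃x ¬A, ¬∃x A ≡ ∀x ¬A, De Morgan for ∧/∨):
  (∀h ¬K(h,h)) ∨ (∃g K(g,g))
Finally move all quantifiers to the prefix:
  ∀h ∃g (¬K(h,h) ∨ K(g,g))
The prefix is ∀h ∃g: 1 universal, 1 existential.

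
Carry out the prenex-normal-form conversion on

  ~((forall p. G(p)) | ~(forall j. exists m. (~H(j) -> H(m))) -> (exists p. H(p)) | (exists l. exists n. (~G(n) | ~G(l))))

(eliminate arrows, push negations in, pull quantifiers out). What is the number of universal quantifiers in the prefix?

5

First replace A → B with ¬A ∨ B.
  ~(~((forall p. G(p)) | ~(forall j. exists m. (~~H(j) | H(m)))) | (exists p. H(p)) | (exists l. exists n. (~G(n) | ~G(l))))
Drive negations inward (¬∀x A ≡ ∃x ¬A, ¬∃x A ≡ ∀x ¬A, De Morgan for ∧/∨):
  ((forall p. G(p)) | (exists j. forall m. (~H(j) & ~H(m)))) & (forall p. ~H(p)) & (forall l. forall n. (G(n) & G(l)))
Standardize variables apart so no two quantifiers bind the same name: p↦z.
  ((forall p. G(p)) | (exists j. forall m. (~H(j) & ~H(m)))) & (forall z. ~H(z)) & (forall l. forall n. (G(n) & G(l)))
Finally move all quantifiers to the prefix:
  forall p. exists j. forall m. forall z. forall l. forall n. ((G(p) | ~H(j) & ~H(m)) & ~H(z) & G(n) & G(l))
The prefix is forall p exists j forall m forall z forall l forall n: 5 universal, 1 existential.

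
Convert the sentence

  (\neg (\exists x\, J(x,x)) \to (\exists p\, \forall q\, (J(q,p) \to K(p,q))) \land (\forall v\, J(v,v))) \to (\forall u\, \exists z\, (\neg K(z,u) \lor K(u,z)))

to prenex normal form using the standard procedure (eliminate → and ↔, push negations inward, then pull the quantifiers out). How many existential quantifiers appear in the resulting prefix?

3

First replace A → B with ¬A ∨ B.
  \neg (\neg \neg (\exists x\, J(x,x)) \lor (\exists p\, \forall q\, (\neg J(q,p) \lor K(p,q))) \land (\forall v\, J(v,v))) \lor (\forall u\, \exists z\, (\neg K(z,u) \lor K(u,z)))
Push ¬ through the quantifiers and connectives to reach negation normal form:
  (\forall x\, \neg J(x,x)) \land ((\forall p\, \exists q\, (J(q,p) \land \neg K(p,q))) \lor (\exists v\, \neg J(v,v))) \lor (\forall u\, \exists z\, (\neg K(z,u) \lor K(u,z)))
Pull the quantifiers to the front (each side's bound variable is not free in the other side):
  \forall x\, \forall p\, \exists q\, \exists v\, \forall u\, \exists z\, (\neg J(x,x) \land (J(q,p) \land \neg K(p,q) \lor \neg J(v,v)) \lor \neg K(z,u) \lor K(u,z))
The prefix is \forall x \forall p \exists q \exists v \forall u \exists z: 3 universal, 3 existential.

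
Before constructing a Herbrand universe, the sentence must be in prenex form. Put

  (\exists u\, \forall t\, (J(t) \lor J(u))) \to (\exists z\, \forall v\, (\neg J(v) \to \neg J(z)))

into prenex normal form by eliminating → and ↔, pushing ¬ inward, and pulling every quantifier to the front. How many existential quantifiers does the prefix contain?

2

First replace A → B with ¬A ∨ B.
  \neg (\exists u\, \forall t\, (J(t) \lor J(u))) \lor (\exists z\, \forall v\, (\neg \neg J(v) \lor \neg J(z)))
Move each ¬ inward, flipping quantifiers it crosses:
  (\forall u\, \exists t\, (\neg J(t) \land \neg J(u))) \lor (\exists z\, \forall v\, (J(v) \lor \neg J(z)))
All bound variables are already distinct, so no renaming is needed.
Extract every quantifier outward, since the variables are now distinct and don't occur free across branches:
  \forall u\, \exists t\, \exists z\, \forall v\, (\neg J(t) \land \neg J(u) \lor J(v) \lor \neg J(z))
The prefix is \forall u \exists t \exists z \forall v: 2 universal, 2 existential.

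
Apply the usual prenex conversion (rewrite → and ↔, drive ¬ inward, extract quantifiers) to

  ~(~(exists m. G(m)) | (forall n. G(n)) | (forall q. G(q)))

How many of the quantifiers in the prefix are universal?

Push ¬ through the quantifiers and connectives to reach negation normal form:
  (exists m. G(m)) & (exists n. ~G(n)) & (exists q. ~G(q))
All bound variables are already distinct, so no renaming is needed.
Extract every quantifier outward, since the variables are now distinct and don't occur free across branches:
  exists m. exists n. exists q. (G(m) & ~G(n) & ~G(q))
The prefix is exists m exists n exists q: 0 universal, 3 existential.

0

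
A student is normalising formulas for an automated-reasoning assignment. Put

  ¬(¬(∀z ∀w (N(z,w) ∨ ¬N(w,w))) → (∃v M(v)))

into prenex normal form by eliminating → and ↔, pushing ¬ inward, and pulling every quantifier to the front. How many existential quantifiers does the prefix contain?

First replace A → B with ¬A ∨ B.
  ¬(¬¬(∀z ∀w (N(z,w) ∨ ¬N(w,w))) ∨ (∃v M(v)))
Push ¬ through the quantifiers and connectives to reach negation normal form:
  (∃z ∃w (¬N(z,w) ∧ N(w,w))) ∧ (∀v ¬M(v))
All bound variables are already distinct, so no renaming is needed.
Extract every quantifier outward, since the variables are now distinct and don't occur free across branches:
  ∃z ∃w ∀v (¬N(z,w) ∧ N(w,w) ∧ ¬M(v))
The prefix is ∃z ∃w ∀v: 1 universal, 2 existential.

2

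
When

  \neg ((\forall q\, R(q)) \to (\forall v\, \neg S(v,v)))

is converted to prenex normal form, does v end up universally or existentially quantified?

Rewrite implications/biconditionals: A → B as ¬A ∨ B.
  \neg (\neg (\forall q\, R(q)) \lor (\forall v\, \neg S(v,v)))
Push ¬ through the quantifiers and connectives to reach negation normal form:
  (\forall q\, R(q)) \land (\exists v\, S(v,v))
All bound variables are already distinct, so no renaming is needed.
Finally move all quantifiers to the prefix:
  \forall q\, \exists v\, (R(q) \land S(v,v))
The quantifier \forall v sits under an odd number of negations (counting the antecedent side of each →), so it flips to \exists v.

existential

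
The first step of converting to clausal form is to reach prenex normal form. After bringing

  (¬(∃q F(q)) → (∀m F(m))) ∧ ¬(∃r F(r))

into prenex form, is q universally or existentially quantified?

existential

Eliminate → and ↔ using ¬ and ∨.
  (¬¬(∃q F(q)) ∨ (∀m F(m))) ∧ ¬(∃r F(r))
Drive negations inward (¬∀x A ≡ ∃x ¬A, ¬∃x A ≡ ∀x ¬A, De Morgan for ∧/∨):
  ((∃q F(q)) ∨ (∀m F(m))) ∧ (∀r ¬F(r))
All bound variables are already distinct, so no renaming is needed.
Pull the quantifiers to the front (each side's bound variable is not free in the other side):
  ∃q ∀m ∀r ((F(q) ∨ F(m)) ∧ ¬F(r))
The quantifier ∃q sits under an even number of negations (counting the antecedent side of each →), so it remains existential.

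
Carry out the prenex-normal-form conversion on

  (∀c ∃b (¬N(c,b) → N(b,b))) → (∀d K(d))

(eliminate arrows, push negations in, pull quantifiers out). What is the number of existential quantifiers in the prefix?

Rewrite implications/biconditionals: A → B as ¬A ∨ B.
  ¬(∀c ∃b (¬¬N(c,b) ∨ N(b,b))) ∨ (∀d K(d))
Drive negations inward (¬∀x A ≡ ∃x ¬A, ¬∃x A ≡ ∀x ¬A, De Morgan for ∧/∨):
  (∃c ∀b (¬N(c,b) ∧ ¬N(b,b))) ∨ (∀d K(d))
Finally move all quantifiers to the prefix:
  ∃c ∀b ∀d (¬N(c,b) ∧ ¬N(b,b) ∨ K(d))
The prefix is ∃c ∀b ∀d: 2 universal, 1 existential.

1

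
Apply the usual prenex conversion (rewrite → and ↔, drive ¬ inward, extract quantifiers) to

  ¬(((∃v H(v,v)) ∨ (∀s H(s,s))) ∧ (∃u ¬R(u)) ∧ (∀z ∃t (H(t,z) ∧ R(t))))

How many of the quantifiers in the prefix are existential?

Drive negations inward (¬∀x A ≡ ∃x ¬A, ¬∃x A ≡ ∀x ¬A, De Morgan for ∧/∨):
  (∀v ¬H(v,v)) ∧ (∃s ¬H(s,s)) ∨ (∀u R(u)) ∨ (∃z ∀t (¬H(t,z) ∨ ¬R(t)))
All bound variables are already distinct, so no renaming is needed.
Extract every quantifier outward, since the variables are now distinct and don't occur free across branches:
  ∀v ∃s ∀u ∃z ∀t (¬H(v,v) ∧ ¬H(s,s) ∨ R(u) ∨ ¬H(t,z) ∨ ¬R(t))
The prefix is ∀v ∃s ∀u ∃z ∀t: 3 universal, 2 existential.

2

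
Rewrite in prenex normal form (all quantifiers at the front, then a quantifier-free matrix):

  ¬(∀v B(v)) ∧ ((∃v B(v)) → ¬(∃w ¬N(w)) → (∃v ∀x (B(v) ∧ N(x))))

First replace A → B with ¬A ∨ B.
  ¬(∀v B(v)) ∧ (¬(∃v B(v)) ∨ ¬¬(∃w ¬N(w)) ∨ (∃v ∀x (B(v) ∧ N(x))))
Push ¬ through the quantifiers and connectives to reach negation normal form:
  (∃v ¬B(v)) ∧ ((∀v ¬B(v)) ∨ (∃w ¬N(w)) ∨ (∃v ∀x (B(v) ∧ N(x))))
Rename bound variables to avoid capture: v↦r, v↦y.
  (∃v ¬B(v)) ∧ ((∀r ¬B(r)) ∨ (∃w ¬N(w)) ∨ (∃y ∀x (B(y) ∧ N(x))))
Pull the quantifiers to the front (each side's bound variable is not free in the other side):
  ∃v ∀r ∃w ∃y ∀x (¬B(v) ∧ (¬B(r) ∨ ¬N(w) ∨ B(y) ∧ N(x)))

∃v ∀r ∃w ∃y ∀x (¬B(v) ∧ (¬B(r) ∨ ¬N(w) ∨ B(y) ∧ N(x)))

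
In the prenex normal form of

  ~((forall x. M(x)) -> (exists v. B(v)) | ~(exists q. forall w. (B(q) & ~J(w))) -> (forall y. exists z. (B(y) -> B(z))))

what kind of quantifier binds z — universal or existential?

Rewrite implications/biconditionals: A → B as ¬A ∨ B.
  ~(~(forall x. M(x)) | ~((exists v. B(v)) | ~(exists q. forall w. (B(q) & ~J(w)))) | (forall y. exists z. (~B(y) | B(z))))
Move each ¬ inward, flipping quantifiers it crosses:
  (forall x. M(x)) & ((exists v. B(v)) | (forall q. exists w. (~B(q) | J(w)))) & (exists y. forall z. (B(y) & ~B(z)))
All bound variables are already distinct, so no renaming is needed.
Pull the quantifiers to the front (each side's bound variable is not free in the other side):
  forall x. exists v. forall q. exists w. exists y. forall z. (M(x) & (B(v) | ~B(q) | J(w)) & B(y) & ~B(z))
The quantifier exists z sits under an odd number of negations (counting the antecedent side of each →), so it flips to forall z.

universal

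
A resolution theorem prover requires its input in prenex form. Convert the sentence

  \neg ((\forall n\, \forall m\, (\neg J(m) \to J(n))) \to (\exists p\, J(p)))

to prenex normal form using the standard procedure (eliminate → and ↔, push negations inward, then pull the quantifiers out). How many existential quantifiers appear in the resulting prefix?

Eliminate → and ↔ using ¬ and ∨.
  \neg (\neg (\forall n\, \forall m\, (\neg \neg J(m) \lor J(n))) \lor (\exists p\, J(p)))
Move each ¬ inward, flipping quantifiers it crosses:
  (\forall n\, \forall m\, (J(m) \lor J(n))) \land (\forall p\, \neg J(p))
Pull the quantifiers to the front (each side's bound variable is not free in the other side):
  \forall n\, \forall m\, \forall p\, ((J(m) \lor J(n)) \land \neg J(p))
The prefix is \forall n \forall m \forall p: 3 universal, 0 existential.

0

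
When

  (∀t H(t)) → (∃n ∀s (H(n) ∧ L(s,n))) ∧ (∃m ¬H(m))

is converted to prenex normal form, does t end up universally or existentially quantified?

existential

Rewrite implications/biconditionals: A → B as ¬A ∨ B.
  ¬(∀t H(t)) ∨ (∃n ∀s (H(n) ∧ L(s,n))) ∧ (∃m ¬H(m))
Push ¬ through the quantifiers and connectives to reach negation normal form:
  (∃t ¬H(t)) ∨ (∃n ∀s (H(n) ∧ L(s,n))) ∧ (∃m ¬H(m))
All bound variables are already distinct, so no renaming is needed.
Finally move all quantifiers to the prefix:
  ∃t ∃n ∀s ∃m (¬H(t) ∨ H(n) ∧ L(s,n) ∧ ¬H(m))
The quantifier ∀t sits under an odd number of negations (counting the antecedent side of each →), so it flips to ∃t.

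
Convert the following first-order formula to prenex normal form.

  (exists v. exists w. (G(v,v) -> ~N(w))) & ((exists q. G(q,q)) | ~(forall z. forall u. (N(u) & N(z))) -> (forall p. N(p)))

exists v. exists w. forall q. forall z. forall u. forall p. ((~G(v,v) | ~N(w)) & (~G(q,q) & N(u) & N(z) | N(p)))

Rewrite implications/biconditionals: A → B as ¬A ∨ B.
  (exists v. exists w. (~G(v,v) | ~N(w))) & (~((exists q. G(q,q)) | ~(forall z. forall u. (N(u) & N(z)))) | (forall p. N(p)))
Move each ¬ inward, flipping quantifiers it crosses:
  (exists v. exists w. (~G(v,v) | ~N(w))) & ((forall q. ~G(q,q)) & (forall z. forall u. (N(u) & N(z))) | (forall p. N(p)))
All bound variables are already distinct, so no renaming is needed.
Pull the quantifiers to the front (each side's bound variable is not free in the other side):
  exists v. exists w. forall q. forall z. forall u. forall p. ((~G(v,v) | ~N(w)) & (~G(q,q) & N(u) & N(z) | N(p)))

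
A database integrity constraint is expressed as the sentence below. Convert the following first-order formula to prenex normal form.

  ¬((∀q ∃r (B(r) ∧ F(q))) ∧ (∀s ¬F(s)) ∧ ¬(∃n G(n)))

Push ¬ through the quantifiers and connectives to reach negation normal form:
  (∃q ∀r (¬B(r) ∨ ¬F(q))) ∨ (∃s F(s)) ∨ (∃n G(n))
Finally move all quantifiers to the prefix:
  ∃q ∀r ∃s ∃n (¬B(r) ∨ ¬F(q) ∨ F(s) ∨ G(n))

∃q ∀r ∃s ∃n (¬B(r) ∨ ¬F(q) ∨ F(s) ∨ G(n))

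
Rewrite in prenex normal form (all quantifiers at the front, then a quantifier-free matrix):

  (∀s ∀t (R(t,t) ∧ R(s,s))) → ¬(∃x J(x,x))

First replace A → B with ¬A ∨ B.
  ¬(∀s ∀t (R(t,t) ∧ R(s,s))) ∨ ¬(∃x J(x,x))
Push ¬ through the quantifiers and connectives to reach negation normal form:
  (∃s ∃t (¬R(t,t) ∨ ¬R(s,s))) ∨ (∀x ¬J(x,x))
Extract every quantifier outward, since the variables are now distinct and don't occur free across branches:
  ∃s ∃t ∀x (¬R(t,t) ∨ ¬R(s,s) ∨ ¬J(x,x))

∃s ∃t ∀x (¬R(t,t) ∨ ¬R(s,s) ∨ ¬J(x,x))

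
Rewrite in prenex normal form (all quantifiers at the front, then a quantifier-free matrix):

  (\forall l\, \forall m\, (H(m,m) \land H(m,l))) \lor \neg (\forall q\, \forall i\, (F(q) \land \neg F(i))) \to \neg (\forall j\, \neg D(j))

First replace A → B with ¬A ∨ B.
  \neg ((\forall l\, \forall m\, (H(m,m) \land H(m,l))) \lor \neg (\forall q\, \forall i\, (F(q) \land \neg F(i)))) \lor \neg (\forall j\, \neg D(j))
Push ¬ through the quantifiers and connectives to reach negation normal form:
  (\exists l\, \exists m\, (\neg H(m,m) \lor \neg H(m,l))) \land (\forall q\, \forall i\, (F(q) \land \neg F(i))) \lor (\exists j\, D(j))
Extract every quantifier outward, since the variables are now distinct and don't occur free across branches:
  \exists l\, \exists m\, \forall q\, \forall i\, \exists j\, ((\neg H(m,m) \lor \neg H(m,l)) \land F(q) \land \neg F(i) \lor D(j))

\exists l\, \exists m\, \forall q\, \forall i\, \exists j\, ((\neg H(m,m) \lor \neg H(m,l)) \land F(q) \land \neg F(i) \lor D(j))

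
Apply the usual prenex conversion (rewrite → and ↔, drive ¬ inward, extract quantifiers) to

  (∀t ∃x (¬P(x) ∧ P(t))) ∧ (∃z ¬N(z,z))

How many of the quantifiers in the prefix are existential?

All bound variables are already distinct, so no renaming is needed.
Pull the quantifiers to the front (each side's bound variable is not free in the other side):
  ∀t ∃x ∃z (¬P(x) ∧ P(t) ∧ ¬N(z,z))
The prefix is ∀t ∃x ∃z: 1 universal, 2 existential.

2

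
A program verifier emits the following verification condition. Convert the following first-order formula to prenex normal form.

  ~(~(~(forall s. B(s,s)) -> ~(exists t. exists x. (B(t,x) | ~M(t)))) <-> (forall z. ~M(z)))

exists s. exists t. exists x. exists z. forall z1. forall u. forall y1. forall a. (~B(s,s) & (B(t,x) | ~M(t)) & M(z) | ~M(z1) & (B(u,u) | ~B(y1,a) & M(y1)))

Eliminate → and ↔ using ¬ and ∨; A ↔ B as (¬A ∨ B) ∧ (¬B ∨ A).
  ~((~~(~~(forall s. B(s,s)) | ~(exists t. exists x. (B(t,x) | ~M(t)))) | (forall z. ~M(z))) & (~(forall z. ~M(z)) | ~(~~(forall s. B(s,s)) | ~(exists t. exists x. (B(t,x) | ~M(t))))))
Push ¬ through the quantifiers and connectives to reach negation normal form:
  (exists s. ~B(s,s)) & (exists t. exists x. (B(t,x) | ~M(t))) & (exists z. M(z)) | (forall z. ~M(z)) & ((forall s. B(s,s)) | (forall t. forall x. (~B(t,x) & M(t))))
Give each quantifier a distinct variable: z↦z1, s↦u, t↦y1, x↦a.
  (exists s. ~B(s,s)) & (exists t. exists x. (B(t,x) | ~M(t))) & (exists z. M(z)) | (forall z1. ~M(z1)) & ((forall u. B(u,u)) | (forall y1. forall a. (~B(y1,a) & M(y1))))
Finally move all quantifiers to the prefix:
  exists s. exists t. exists x. exists z. forall z1. forall u. forall y1. forall a. (~B(s,s) & (B(t,x) | ~M(t)) & M(z) | ~M(z1) & (B(u,u) | ~B(y1,a) & M(y1)))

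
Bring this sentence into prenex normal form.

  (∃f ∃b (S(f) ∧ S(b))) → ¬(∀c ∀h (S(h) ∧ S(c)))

∀f ∀b ∃c ∃h (¬S(f) ∨ ¬S(b) ∨ ¬S(h) ∨ ¬S(c))

Rewrite implications/biconditionals: A → B as ¬A ∨ B.
  ¬(∃f ∃b (S(f) ∧ S(b))) ∨ ¬(∀c ∀h (S(h) ∧ S(c)))
Move each ¬ inward, flipping quantifiers it crosses:
  (∀f ∀b (¬S(f) ∨ ¬S(b))) ∨ (∃c ∃h (¬S(h) ∨ ¬S(c)))
Extract every quantifier outward, since the variables are now distinct and don't occur free across branches:
  ∀f ∀b ∃c ∃h (¬S(f) ∨ ¬S(b) ∨ ¬S(h) ∨ ¬S(c))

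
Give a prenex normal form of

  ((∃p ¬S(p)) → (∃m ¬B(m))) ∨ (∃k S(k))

First replace A → B with ¬A ∨ B.
  ¬(∃p ¬S(p)) ∨ (∃m ¬B(m)) ∨ (∃k S(k))
Drive negations inward (¬∀x A ≡ ∃x ¬A, ¬∃x A ≡ ∀x ¬A, De Morgan for ∧/∨):
  (∀p S(p)) ∨ (∃m ¬B(m)) ∨ (∃k S(k))
Extract every quantifier outward, since the variables are now distinct and don't occur free across branches:
  ∀p ∃m ∃k (S(p) ∨ ¬B(m) ∨ S(k))

∀p ∃m ∃k (S(p) ∨ ¬B(m) ∨ S(k))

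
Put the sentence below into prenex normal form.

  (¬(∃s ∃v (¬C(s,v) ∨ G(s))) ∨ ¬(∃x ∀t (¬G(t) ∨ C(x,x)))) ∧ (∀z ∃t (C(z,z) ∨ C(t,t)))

Move each ¬ inward, flipping quantifiers it crosses:
  ((∀s ∀v (C(s,v) ∧ ¬G(s))) ∨ (∀x ∃t (G(t) ∧ ¬C(x,x)))) ∧ (∀z ∃t (C(z,z) ∨ C(t,t)))
Rename bound variables to avoid capture: t↦z1.
  ((∀s ∀v (C(s,v) ∧ ¬G(s))) ∨ (∀x ∃t (G(t) ∧ ¬C(x,x)))) ∧ (∀z ∃z1 (C(z,z) ∨ C(z1,z1)))
Finally move all quantifiers to the prefix:
  ∀s ∀v ∀x ∃t ∀z ∃z1 ((C(s,v) ∧ ¬G(s) ∨ G(t) ∧ ¬C(x,x)) ∧ (C(z,z) ∨ C(z1,z1)))

∀s ∀v ∀x ∃t ∀z ∃z1 ((C(s,v) ∧ ¬G(s) ∨ G(t) ∧ ¬C(x,x)) ∧ (C(z,z) ∨ C(z1,z1)))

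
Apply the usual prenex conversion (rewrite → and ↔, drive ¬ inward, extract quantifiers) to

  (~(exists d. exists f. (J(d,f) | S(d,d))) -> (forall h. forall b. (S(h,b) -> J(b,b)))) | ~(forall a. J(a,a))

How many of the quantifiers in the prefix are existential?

First replace A → B with ¬A ∨ B.
  ~~(exists d. exists f. (J(d,f) | S(d,d))) | (forall h. forall b. (~S(h,b) | J(b,b))) | ~(forall a. J(a,a))
Push ¬ through the quantifiers and connectives to reach negation normal form:
  (exists d. exists f. (J(d,f) | S(d,d))) | (forall h. forall b. (~S(h,b) | J(b,b))) | (exists a. ~J(a,a))
Pull the quantifiers to the front (each side's bound variable is not free in the other side):
  exists d. exists f. forall h. forall b. exists a. (J(d,f) | S(d,d) | ~S(h,b) | J(b,b) | ~J(a,a))
The prefix is exists d exists f forall h forall b exists a: 2 universal, 3 existential.

3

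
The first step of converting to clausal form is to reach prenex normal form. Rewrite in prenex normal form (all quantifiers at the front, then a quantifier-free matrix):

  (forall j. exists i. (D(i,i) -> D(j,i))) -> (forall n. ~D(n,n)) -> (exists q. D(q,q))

exists j. forall i. exists n. exists q. (D(i,i) & ~D(j,i) | D(n,n) | D(q,q))

First replace A → B with ¬A ∨ B.
  ~(forall j. exists i. (~D(i,i) | D(j,i))) | ~(forall n. ~D(n,n)) | (exists q. D(q,q))
Push ¬ through the quantifiers and connectives to reach negation normal form:
  (exists j. forall i. (D(i,i) & ~D(j,i))) | (exists n. D(n,n)) | (exists q. D(q,q))
All bound variables are already distinct, so no renaming is needed.
Pull the quantifiers to the front (each side's bound variable is not free in the other side):
  exists j. forall i. exists n. exists q. (D(i,i) & ~D(j,i) | D(n,n) | D(q,q))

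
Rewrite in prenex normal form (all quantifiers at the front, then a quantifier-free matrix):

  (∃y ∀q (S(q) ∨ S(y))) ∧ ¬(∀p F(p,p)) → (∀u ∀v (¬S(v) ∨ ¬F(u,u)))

∀y ∃q ∀p ∀u ∀v (¬S(q) ∧ ¬S(y) ∨ F(p,p) ∨ ¬S(v) ∨ ¬F(u,u))

Eliminate → and ↔ using ¬ and ∨.
  ¬((∃y ∀q (S(q) ∨ S(y))) ∧ ¬(∀p F(p,p))) ∨ (∀u ∀v (¬S(v) ∨ ¬F(u,u)))
Move each ¬ inward, flipping quantifiers it crosses:
  (∀y ∃q (¬S(q) ∧ ¬S(y))) ∨ (∀p F(p,p)) ∨ (∀u ∀v (¬S(v) ∨ ¬F(u,u)))
Pull the quantifiers to the front (each side's bound variable is not free in the other side):
  ∀y ∃q ∀p ∀u ∀v (¬S(q) ∧ ¬S(y) ∨ F(p,p) ∨ ¬S(v) ∨ ¬F(u,u))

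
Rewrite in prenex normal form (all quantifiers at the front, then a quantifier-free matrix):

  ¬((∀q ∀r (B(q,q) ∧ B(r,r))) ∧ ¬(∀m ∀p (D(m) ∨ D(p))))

∃q ∃r ∀m ∀p (¬B(q,q) ∨ ¬B(r,r) ∨ D(m) ∨ D(p))

Push ¬ through the quantifiers and connectives to reach negation normal form:
  (∃q ∃r (¬B(q,q) ∨ ¬B(r,r))) ∨ (∀m ∀p (D(m) ∨ D(p)))
All bound variables are already distinct, so no renaming is needed.
Finally move all quantifiers to the prefix:
  ∃q ∃r ∀m ∀p (¬B(q,q) ∨ ¬B(r,r) ∨ D(m) ∨ D(p))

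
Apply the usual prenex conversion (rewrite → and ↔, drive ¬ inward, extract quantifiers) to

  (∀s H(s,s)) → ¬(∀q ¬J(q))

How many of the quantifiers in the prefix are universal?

Eliminate → and ↔ using ¬ and ∨.
  ¬(∀s H(s,s)) ∨ ¬(∀q ¬J(q))
Push ¬ through the quantifiers and connectives to reach negation normal form:
  (∃s ¬H(s,s)) ∨ (∃q J(q))
Extract every quantifier outward, since the variables are now distinct and don't occur free across branches:
  ∃s ∃q (¬H(s,s) ∨ J(q))
The prefix is ∃s ∃q: 0 universal, 2 existential.

0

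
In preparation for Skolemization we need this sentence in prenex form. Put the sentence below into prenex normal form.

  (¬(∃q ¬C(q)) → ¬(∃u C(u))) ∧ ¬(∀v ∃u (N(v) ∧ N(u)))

Rewrite implications/biconditionals: A → B as ¬A ∨ B.
  (¬¬(∃q ¬C(q)) ∨ ¬(∃u C(u))) ∧ ¬(∀v ∃u (N(v) ∧ N(u)))
Move each ¬ inward, flipping quantifiers it crosses:
  ((∃q ¬C(q)) ∨ (∀u ¬C(u))) ∧ (∃v ∀u (¬N(v) ∨ ¬N(u)))
Give each quantifier a distinct variable: u↦b.
  ((∃q ¬C(q)) ∨ (∀u ¬C(u))) ∧ (∃v ∀b (¬N(v) ∨ ¬N(b)))
Pull the quantifiers to the front (each side's bound variable is not free in the other side):
  ∃q ∀u ∃v ∀b ((¬C(q) ∨ ¬C(u)) ∧ (¬N(v) ∨ ¬N(b)))

∃q ∀u ∃v ∀b ((¬C(q) ∨ ¬C(u)) ∧ (¬N(v) ∨ ¬N(b)))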